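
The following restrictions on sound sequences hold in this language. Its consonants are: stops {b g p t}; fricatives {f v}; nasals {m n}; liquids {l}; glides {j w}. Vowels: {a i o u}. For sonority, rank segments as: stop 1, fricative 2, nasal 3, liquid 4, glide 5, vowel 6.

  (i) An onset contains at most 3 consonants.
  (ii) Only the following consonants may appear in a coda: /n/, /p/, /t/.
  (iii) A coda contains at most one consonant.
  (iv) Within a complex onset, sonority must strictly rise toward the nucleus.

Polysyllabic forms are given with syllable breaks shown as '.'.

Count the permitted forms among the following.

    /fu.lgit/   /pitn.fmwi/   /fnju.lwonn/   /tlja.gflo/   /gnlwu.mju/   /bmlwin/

/fu.lgit/ — violates constraint (iv): syllable 2 onset /lg/: /l/ (liquid, 4) → /g/ (stop, 1) does not rise → not permitted
/pitn.fmwi/ — violates constraint (iii): syllable 1 coda /tn/ has 2 consonants (> 1) → not permitted
/fnju.lwonn/ — violates constraint (iii): syllable 2 coda /nn/ has 2 consonants (> 1) → not permitted
/tlja.gflo/ — σ1 onset /tlj/ (1→4→5 rises), coda /∅/ ok; σ2 onset /gfl/ (1→2→4 rises), coda /∅/ ok → permitted
/gnlwu.mju/ — violates constraint (i): syllable 1 onset /gnlw/ has 4 consonants (> 3) → not permitted
/bmlwin/ — violates constraint (i): syllable 1 onset /bmlw/ has 4 consonants (> 3) → not permitted
Permitted: /tlja.gflo/ → 1.

1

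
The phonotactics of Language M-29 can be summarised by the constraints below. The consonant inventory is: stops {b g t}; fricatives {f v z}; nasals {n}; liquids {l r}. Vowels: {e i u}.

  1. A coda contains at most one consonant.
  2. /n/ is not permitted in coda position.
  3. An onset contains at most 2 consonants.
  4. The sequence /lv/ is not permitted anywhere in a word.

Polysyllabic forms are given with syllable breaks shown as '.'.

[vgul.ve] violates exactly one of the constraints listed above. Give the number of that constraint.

[vgul.ve]: contains banned sequence /lv/.
This is a violation of constraint 4: "The sequence /lv/ is not permitted anywhere in a word."
The remaining constraints (1, 2, 3) are satisfied.

4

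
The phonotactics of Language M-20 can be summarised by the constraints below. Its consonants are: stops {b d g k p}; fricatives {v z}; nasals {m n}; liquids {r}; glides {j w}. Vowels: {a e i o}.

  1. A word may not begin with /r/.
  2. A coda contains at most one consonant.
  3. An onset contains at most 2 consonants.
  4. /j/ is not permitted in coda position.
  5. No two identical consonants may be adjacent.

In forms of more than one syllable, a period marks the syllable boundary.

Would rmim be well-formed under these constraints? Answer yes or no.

rmim — violates constraint 1: word begins with /r/ → ill-formed

no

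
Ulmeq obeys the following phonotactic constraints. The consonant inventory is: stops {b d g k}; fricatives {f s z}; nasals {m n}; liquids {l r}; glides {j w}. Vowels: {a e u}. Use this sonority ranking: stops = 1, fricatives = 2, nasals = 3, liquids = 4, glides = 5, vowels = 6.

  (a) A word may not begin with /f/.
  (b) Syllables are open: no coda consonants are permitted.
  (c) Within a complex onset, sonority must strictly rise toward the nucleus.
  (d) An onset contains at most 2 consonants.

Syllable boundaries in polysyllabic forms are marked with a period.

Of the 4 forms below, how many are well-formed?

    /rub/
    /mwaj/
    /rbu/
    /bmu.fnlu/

/rub/ — violates constraint (b): syllable 1 coda /b/ has 1 consonant (> 0) → ill-formed
/mwaj/ — violates constraint (b): syllable 1 coda /j/ has 1 consonant (> 0) → ill-formed
/rbu/ — violates constraint (c): syllable 1 onset /rb/: /r/ (liquid, 4) → /b/ (stop, 1) does not rise → ill-formed
/bmu.fnlu/ — violates constraint (d): syllable 2 onset /fnl/ has 3 consonants (> 2) → ill-formed
No form is well-formed → 0.

0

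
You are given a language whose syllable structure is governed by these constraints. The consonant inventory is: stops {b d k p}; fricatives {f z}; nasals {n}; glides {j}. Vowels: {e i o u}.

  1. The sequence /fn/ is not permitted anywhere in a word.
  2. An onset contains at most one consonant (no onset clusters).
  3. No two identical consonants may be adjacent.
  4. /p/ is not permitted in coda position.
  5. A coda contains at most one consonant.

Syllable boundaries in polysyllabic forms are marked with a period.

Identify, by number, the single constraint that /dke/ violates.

2

/dke/: syllable 1 onset /dk/ has 2 consonants (> 1).
This is a violation of constraint 2: "An onset contains at most one consonant (no onset clusters)."
The remaining constraints (1, 3, 4, 5) are satisfied.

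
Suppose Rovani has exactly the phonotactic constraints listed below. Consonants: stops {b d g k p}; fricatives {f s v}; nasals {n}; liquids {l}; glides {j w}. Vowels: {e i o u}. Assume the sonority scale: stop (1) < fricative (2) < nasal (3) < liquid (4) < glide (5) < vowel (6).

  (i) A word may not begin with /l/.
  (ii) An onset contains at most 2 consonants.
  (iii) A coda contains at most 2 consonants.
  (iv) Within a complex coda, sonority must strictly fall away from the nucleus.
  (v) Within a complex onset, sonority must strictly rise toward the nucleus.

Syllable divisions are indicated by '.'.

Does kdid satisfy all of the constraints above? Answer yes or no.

kdid — violates constraint (v): syllable 1 onset /kd/: /k/ (stop, 1) → /d/ (stop, 1) does not rise → phonotactically illegal

no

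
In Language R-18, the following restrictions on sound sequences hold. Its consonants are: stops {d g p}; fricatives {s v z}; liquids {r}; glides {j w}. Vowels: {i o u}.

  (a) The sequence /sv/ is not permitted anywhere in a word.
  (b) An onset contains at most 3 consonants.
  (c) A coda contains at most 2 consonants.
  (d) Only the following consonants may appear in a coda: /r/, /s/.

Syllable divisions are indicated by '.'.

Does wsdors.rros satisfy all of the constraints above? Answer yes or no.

wsdors.rros — σ1 onset /wsd/ (3C), coda /rs/ (2C) ok; σ2 onset /rr/ (2C), coda /s/ ok → permitted

yes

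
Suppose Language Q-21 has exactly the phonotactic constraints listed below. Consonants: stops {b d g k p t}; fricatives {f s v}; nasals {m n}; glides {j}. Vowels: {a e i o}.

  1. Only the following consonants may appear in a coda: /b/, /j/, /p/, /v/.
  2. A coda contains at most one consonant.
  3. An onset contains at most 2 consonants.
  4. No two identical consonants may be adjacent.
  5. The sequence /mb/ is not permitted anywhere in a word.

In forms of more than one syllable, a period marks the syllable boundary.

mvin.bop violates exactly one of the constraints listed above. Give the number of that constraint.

1

mvin.bop: syllable 1 coda contains /n/, which is not a licensed coda consonant.
This is a violation of constraint 1: "Only the following consonants may appear in a coda: /b/, /j/, /p/, /v/."
The remaining constraints (2, 3, 4, 5) are satisfied.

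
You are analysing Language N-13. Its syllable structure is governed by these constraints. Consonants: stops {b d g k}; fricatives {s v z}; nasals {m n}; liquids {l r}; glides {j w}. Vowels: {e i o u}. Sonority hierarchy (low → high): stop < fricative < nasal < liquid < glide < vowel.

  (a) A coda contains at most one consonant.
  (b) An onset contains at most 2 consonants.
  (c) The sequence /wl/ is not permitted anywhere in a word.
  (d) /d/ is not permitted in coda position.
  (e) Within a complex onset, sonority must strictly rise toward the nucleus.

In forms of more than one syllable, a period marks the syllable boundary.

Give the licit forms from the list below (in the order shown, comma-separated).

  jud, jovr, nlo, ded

jud — violates constraint (d): syllable 1 coda contains /d/ → illicit
jovr — violates constraint (a): syllable 1 coda /vr/ has 2 consonants (> 1) → illicit
nlo — σ1 onset /nl/ (3→4 rises), coda /∅/ ok → licit
ded — violates constraint (d): syllable 1 coda contains /d/ → illicit

nlo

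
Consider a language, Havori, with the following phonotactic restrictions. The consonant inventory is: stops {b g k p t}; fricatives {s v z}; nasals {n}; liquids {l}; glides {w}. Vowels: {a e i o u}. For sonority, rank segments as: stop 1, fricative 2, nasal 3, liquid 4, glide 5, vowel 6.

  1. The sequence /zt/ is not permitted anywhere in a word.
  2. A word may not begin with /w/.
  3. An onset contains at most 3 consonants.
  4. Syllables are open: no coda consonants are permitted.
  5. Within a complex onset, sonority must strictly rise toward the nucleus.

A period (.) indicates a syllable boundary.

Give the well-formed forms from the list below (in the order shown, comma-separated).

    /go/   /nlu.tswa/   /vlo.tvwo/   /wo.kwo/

/go/, /nlu.tswa/, /vlo.tvwo/

/go/ — σ1 onset /g/, coda /∅/ ok → well-formed
/nlu.tswa/ — σ1 onset /nl/ (3→4 rises), coda /∅/ ok; σ2 onset /tsw/ (1→2→5 rises), coda /∅/ ok → well-formed
/vlo.tvwo/ — σ1 onset /vl/ (2→4 rises), coda /∅/ ok; σ2 onset /tvw/ (1→2→5 rises), coda /∅/ ok → well-formed
/wo.kwo/ — violates constraint 2: word begins with /w/ → ill-formed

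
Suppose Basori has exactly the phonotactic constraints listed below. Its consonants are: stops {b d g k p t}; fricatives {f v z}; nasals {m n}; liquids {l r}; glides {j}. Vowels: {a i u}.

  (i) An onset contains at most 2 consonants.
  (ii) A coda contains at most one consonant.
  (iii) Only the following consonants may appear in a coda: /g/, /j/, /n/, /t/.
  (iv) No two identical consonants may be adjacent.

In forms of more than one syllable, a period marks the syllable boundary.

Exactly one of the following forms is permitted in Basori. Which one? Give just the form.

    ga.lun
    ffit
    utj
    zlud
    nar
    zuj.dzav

ga.lun — σ1 onset /g/, coda /∅/ ok; σ2 onset /l/, coda /n/ ok → permitted
ffit — violates constraint (iv): adjacent identical consonants /ff/ → not permitted
utj — violates constraint (ii): syllable 1 coda /tj/ has 2 consonants (> 1) → not permitted
zlud — violates constraint (iii): syllable 1 coda contains /d/, which is not a licensed coda consonant → not permitted
nar — violates constraint (iii): syllable 1 coda contains /r/, which is not a licensed coda consonant → not permitted
zuj.dzav — violates constraint (iii): syllable 2 coda contains /v/, which is not a licensed coda consonant → not permitted

ga.lun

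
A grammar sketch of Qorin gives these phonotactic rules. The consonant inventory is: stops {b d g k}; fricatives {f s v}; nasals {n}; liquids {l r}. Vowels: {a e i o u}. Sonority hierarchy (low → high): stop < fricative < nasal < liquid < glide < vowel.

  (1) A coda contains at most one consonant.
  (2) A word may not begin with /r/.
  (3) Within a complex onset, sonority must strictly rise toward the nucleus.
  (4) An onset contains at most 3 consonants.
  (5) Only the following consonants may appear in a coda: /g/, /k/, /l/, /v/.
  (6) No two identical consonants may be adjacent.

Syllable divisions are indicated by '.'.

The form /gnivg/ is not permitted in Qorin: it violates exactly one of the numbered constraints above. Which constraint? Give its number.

/gnivg/: syllable 1 coda /vg/ has 2 consonants (> 1).
This is a violation of constraint 1: "A coda contains at most one consonant."
The remaining constraints (2, 3, 4, 5, 6) are satisfied.

1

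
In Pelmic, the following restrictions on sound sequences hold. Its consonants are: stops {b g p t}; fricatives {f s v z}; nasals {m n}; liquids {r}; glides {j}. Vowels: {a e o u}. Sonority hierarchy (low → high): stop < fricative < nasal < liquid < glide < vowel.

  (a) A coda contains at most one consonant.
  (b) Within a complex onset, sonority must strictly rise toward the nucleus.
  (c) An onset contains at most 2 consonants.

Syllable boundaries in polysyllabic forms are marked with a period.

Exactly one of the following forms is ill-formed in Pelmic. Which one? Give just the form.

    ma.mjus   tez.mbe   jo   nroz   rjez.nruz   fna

ma.mjus — σ1 onset /m/, coda /∅/ ok; σ2 onset /mj/ (3→5 rises), coda /s/ ok → well-formed
tez.mbe — violates constraint (b): syllable 2 onset /mb/: /m/ (nasal, 3) → /b/ (stop, 1) does not rise → ill-formed
jo — σ1 onset /j/, coda /∅/ ok → well-formed
nroz — σ1 onset /nr/ (3→4 rises), coda /z/ ok → well-formed
rjez.nruz — σ1 onset /rj/ (4→5 rises), coda /z/ ok; σ2 onset /nr/ (3→4 rises), coda /z/ ok → well-formed
fna — σ1 onset /fn/ (2→3 rises), coda /∅/ ok → well-formed

tez.mbe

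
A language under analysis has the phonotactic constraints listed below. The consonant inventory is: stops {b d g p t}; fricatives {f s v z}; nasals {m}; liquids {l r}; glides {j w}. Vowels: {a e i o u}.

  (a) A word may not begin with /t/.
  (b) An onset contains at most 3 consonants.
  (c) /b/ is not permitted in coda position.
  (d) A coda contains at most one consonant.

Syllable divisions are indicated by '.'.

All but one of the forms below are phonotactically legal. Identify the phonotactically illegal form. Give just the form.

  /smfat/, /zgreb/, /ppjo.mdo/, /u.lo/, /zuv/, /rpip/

/smfat/ — σ1 onset /smf/ (3C), coda /t/ ok → phonotactically legal
/zgreb/ — violates constraint (c): syllable 1 coda contains /b/ → phonotactically illegal
/ppjo.mdo/ — σ1 onset /ppj/ (3C), coda /∅/ ok; σ2 onset /md/ (2C), coda /∅/ ok → phonotactically legal
/u.lo/ — σ1 onset /∅/, coda /∅/ ok; σ2 onset /l/, coda /∅/ ok → phonotactically legal
/zuv/ — σ1 onset /z/, coda /v/ ok → phonotactically legal
/rpip/ — σ1 onset /rp/ (2C), coda /p/ ok → phonotactically legal

/zgreb/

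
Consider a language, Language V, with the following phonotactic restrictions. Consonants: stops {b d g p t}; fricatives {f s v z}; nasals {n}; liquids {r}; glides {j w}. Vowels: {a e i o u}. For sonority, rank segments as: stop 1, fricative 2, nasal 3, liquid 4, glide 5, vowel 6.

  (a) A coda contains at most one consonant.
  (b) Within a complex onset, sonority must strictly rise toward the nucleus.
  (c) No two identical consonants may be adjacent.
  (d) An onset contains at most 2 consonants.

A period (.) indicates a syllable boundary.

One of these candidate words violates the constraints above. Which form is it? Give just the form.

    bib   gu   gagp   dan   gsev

gagp

bib — σ1 onset /b/, coda /b/ ok → permitted
gu — σ1 onset /g/, coda /∅/ ok → permitted
gagp — violates constraint (a): syllable 1 coda /gp/ has 2 consonants (> 1) → not permitted
dan — σ1 onset /d/, coda /n/ ok → permitted
gsev — σ1 onset /gs/ (1→2 rises), coda /v/ ok → permitted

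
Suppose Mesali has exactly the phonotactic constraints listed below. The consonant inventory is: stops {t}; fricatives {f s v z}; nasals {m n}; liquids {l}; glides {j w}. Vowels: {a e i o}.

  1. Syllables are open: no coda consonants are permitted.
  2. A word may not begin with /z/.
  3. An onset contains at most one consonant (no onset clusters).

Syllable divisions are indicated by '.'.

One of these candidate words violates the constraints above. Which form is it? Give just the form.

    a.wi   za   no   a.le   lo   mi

a.wi — σ1 onset /∅/, coda /∅/ ok; σ2 onset /w/, coda /∅/ ok → permitted
za — violates constraint 2: word begins with /z/ → not permitted
no — σ1 onset /n/, coda /∅/ ok → permitted
a.le — σ1 onset /∅/, coda /∅/ ok; σ2 onset /l/, coda /∅/ ok → permitted
lo — σ1 onset /l/, coda /∅/ ok → permitted
mi — σ1 onset /m/, coda /∅/ ok → permitted

za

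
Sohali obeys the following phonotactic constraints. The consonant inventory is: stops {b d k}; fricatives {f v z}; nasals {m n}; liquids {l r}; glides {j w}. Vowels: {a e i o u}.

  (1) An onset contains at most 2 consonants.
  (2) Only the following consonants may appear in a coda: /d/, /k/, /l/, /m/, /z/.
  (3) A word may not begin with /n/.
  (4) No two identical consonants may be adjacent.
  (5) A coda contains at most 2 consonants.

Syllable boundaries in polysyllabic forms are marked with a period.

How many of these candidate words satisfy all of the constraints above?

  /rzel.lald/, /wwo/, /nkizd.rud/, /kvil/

/rzel.lald/ — violates constraint 4: adjacent identical consonants /ll/ → not permitted
/wwo/ — violates constraint 4: adjacent identical consonants /ww/ → not permitted
/nkizd.rud/ — violates constraint 3: word begins with /n/ → not permitted
/kvil/ — σ1 onset /kv/ (2C), coda /l/ ok → permitted
Permitted: /kvil/ → 1.

1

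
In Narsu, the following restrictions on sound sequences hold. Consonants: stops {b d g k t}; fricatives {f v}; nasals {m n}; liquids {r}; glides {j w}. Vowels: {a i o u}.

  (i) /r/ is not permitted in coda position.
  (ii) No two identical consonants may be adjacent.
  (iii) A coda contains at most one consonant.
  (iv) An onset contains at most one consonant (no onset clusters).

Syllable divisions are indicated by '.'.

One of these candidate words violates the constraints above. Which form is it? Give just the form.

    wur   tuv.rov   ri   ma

wur

wur — violates constraint (i): syllable 1 coda contains /r/ → phonotactically illegal
tuv.rov — σ1 onset /t/, coda /v/ ok; σ2 onset /r/, coda /v/ ok → phonotactically legal
ri — σ1 onset /r/, coda /∅/ ok → phonotactically legal
ma — σ1 onset /m/, coda /∅/ ok → phonotactically legal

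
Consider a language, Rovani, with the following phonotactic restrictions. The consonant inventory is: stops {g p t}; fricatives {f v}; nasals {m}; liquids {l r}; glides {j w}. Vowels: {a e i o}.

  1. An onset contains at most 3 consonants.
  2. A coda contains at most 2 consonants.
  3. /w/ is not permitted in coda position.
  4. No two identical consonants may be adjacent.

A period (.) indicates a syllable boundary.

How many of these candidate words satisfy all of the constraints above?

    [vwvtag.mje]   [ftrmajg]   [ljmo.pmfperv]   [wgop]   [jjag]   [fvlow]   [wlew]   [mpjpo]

[vwvtag.mje] — violates constraint 1: syllable 1 onset /vwvt/ has 4 consonants (> 3) → ill-formed
[ftrmajg] — violates constraint 1: syllable 1 onset /ftrm/ has 4 consonants (> 3) → ill-formed
[ljmo.pmfperv] — violates constraint 1: syllable 2 onset /pmfp/ has 4 consonants (> 3) → ill-formed
[wgop] — σ1 onset /wg/ (2C), coda /p/ ok → well-formed
[jjag] — violates constraint 4: adjacent identical consonants /jj/ → ill-formed
[fvlow] — violates constraint 3: syllable 1 coda contains /w/ → ill-formed
[wlew] — violates constraint 3: syllable 1 coda contains /w/ → ill-formed
[mpjpo] — violates constraint 1: syllable 1 onset /mpjp/ has 4 consonants (> 3) → ill-formed
Well-formed: [wgop] → 1.

1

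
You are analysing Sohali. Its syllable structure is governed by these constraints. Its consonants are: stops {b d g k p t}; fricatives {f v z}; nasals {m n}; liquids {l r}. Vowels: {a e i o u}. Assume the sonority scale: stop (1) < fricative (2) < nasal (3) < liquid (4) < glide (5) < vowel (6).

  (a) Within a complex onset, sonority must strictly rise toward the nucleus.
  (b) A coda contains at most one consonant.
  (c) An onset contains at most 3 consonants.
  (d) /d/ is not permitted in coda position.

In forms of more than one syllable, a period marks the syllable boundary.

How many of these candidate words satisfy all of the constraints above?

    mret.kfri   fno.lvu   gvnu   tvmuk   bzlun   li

5

mret.kfri — σ1 onset /mr/ (3→4 rises), coda /t/ ok; σ2 onset /kfr/ (1→2→4 rises), coda /∅/ ok → well-formed
fno.lvu — violates constraint (a): syllable 2 onset /lv/: /l/ (liquid, 4) → /v/ (fricative, 2) does not rise → ill-formed
gvnu — σ1 onset /gvn/ (1→2→3 rises), coda /∅/ ok → well-formed
tvmuk — σ1 onset /tvm/ (1→2→3 rises), coda /k/ ok → well-formed
bzlun — σ1 onset /bzl/ (1→2→4 rises), coda /n/ ok → well-formed
li — σ1 onset /l/, coda /∅/ ok → well-formed
Well-formed: mret.kfri, gvnu, tvmuk, bzlun, li → 5.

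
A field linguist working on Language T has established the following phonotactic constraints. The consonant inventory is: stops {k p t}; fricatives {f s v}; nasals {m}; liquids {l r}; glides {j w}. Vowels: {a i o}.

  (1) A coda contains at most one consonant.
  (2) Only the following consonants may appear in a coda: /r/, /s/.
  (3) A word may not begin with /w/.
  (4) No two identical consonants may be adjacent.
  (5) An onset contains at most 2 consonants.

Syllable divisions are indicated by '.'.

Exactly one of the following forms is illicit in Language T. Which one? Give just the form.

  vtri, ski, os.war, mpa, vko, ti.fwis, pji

vtri — violates constraint 5: syllable 1 onset /vtr/ has 3 consonants (> 2) → illicit
ski — σ1 onset /sk/ (2C), coda /∅/ ok → licit
os.war — σ1 onset /∅/, coda /s/ ok; σ2 onset /w/, coda /r/ ok → licit
mpa — σ1 onset /mp/ (2C), coda /∅/ ok → licit
vko — σ1 onset /vk/ (2C), coda /∅/ ok → licit
ti.fwis — σ1 onset /t/, coda /∅/ ok; σ2 onset /fw/ (2C), coda /s/ ok → licit
pji — σ1 onset /pj/ (2C), coda /∅/ ok → licit

vtri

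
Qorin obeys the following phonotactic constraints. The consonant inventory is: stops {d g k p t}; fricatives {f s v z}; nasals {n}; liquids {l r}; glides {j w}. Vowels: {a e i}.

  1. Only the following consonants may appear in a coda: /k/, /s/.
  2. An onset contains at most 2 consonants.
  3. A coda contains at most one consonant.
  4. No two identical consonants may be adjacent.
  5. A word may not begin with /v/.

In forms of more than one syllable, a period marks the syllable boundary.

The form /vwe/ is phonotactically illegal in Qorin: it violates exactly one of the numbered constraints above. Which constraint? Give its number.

/vwe/: word begins with /v/.
This is a violation of constraint 5: "A word may not begin with /v/."
The remaining constraints (1, 2, 3, 4) are satisfied.

5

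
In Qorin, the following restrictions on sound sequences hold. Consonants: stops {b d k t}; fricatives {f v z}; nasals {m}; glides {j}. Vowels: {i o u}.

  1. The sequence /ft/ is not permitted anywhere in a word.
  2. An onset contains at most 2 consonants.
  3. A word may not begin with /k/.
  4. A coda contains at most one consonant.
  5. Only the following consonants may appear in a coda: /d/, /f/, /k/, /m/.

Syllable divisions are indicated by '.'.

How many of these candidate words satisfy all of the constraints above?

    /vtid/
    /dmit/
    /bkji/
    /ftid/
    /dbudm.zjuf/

1

/vtid/ — σ1 onset /vt/ (2C), coda /d/ ok → permitted
/dmit/ — violates constraint 5: syllable 1 coda contains /t/, which is not a licensed coda consonant → not permitted
/bkji/ — violates constraint 2: syllable 1 onset /bkj/ has 3 consonants (> 2) → not permitted
/ftid/ — violates constraint 1: contains banned sequence /ft/ → not permitted
/dbudm.zjuf/ — violates constraint 4: syllable 1 coda /dm/ has 2 consonants (> 1) → not permitted
Permitted: /vtid/ → 1.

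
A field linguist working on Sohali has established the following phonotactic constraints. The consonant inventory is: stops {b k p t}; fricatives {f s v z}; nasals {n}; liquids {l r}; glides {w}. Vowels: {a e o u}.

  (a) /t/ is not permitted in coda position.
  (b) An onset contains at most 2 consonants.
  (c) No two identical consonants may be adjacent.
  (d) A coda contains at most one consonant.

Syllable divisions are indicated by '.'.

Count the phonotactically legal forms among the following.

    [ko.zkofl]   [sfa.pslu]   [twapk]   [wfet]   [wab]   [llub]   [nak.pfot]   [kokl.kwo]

[ko.zkofl] — violates constraint (d): syllable 2 coda /fl/ has 2 consonants (> 1) → phonotactically illegal
[sfa.pslu] — violates constraint (b): syllable 2 onset /psl/ has 3 consonants (> 2) → phonotactically illegal
[twapk] — violates constraint (d): syllable 1 coda /pk/ has 2 consonants (> 1) → phonotactically illegal
[wfet] — violates constraint (a): syllable 1 coda contains /t/ → phonotactically illegal
[wab] — σ1 onset /w/, coda /b/ ok → phonotactically legal
[llub] — violates constraint (c): adjacent identical consonants /ll/ → phonotactically illegal
[nak.pfot] — violates constraint (a): syllable 2 coda contains /t/ → phonotactically illegal
[kokl.kwo] — violates constraint (d): syllable 1 coda /kl/ has 2 consonants (> 1) → phonotactically illegal
Phonotactically legal: [wab] → 1.

1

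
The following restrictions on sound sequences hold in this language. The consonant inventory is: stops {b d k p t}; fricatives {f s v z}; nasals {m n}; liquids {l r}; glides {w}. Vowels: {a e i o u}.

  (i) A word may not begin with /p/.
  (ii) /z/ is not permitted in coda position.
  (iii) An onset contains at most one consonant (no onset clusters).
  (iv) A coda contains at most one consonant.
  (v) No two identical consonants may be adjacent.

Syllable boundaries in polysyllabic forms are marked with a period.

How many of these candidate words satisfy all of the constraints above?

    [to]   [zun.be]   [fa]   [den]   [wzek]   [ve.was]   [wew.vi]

6

[to] — σ1 onset /t/, coda /∅/ ok → permitted
[zun.be] — σ1 onset /z/, coda /n/ ok; σ2 onset /b/, coda /∅/ ok → permitted
[fa] — σ1 onset /f/, coda /∅/ ok → permitted
[den] — σ1 onset /d/, coda /n/ ok → permitted
[wzek] — violates constraint (iii): syllable 1 onset /wz/ has 2 consonants (> 1) → not permitted
[ve.was] — σ1 onset /v/, coda /∅/ ok; σ2 onset /w/, coda /s/ ok → permitted
[wew.vi] — σ1 onset /w/, coda /w/ ok; σ2 onset /v/, coda /∅/ ok → permitted
Permitted: [to], [zun.be], [fa], [den], [ve.was], [wew.vi] → 6.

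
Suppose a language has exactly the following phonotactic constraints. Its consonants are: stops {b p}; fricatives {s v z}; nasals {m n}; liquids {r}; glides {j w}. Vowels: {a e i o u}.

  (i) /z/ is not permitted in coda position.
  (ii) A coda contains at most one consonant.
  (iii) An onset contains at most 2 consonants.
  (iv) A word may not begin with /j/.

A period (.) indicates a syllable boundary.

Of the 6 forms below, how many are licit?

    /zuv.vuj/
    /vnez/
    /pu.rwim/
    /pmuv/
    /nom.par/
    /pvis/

5

/zuv.vuj/ — σ1 onset /z/, coda /v/ ok; σ2 onset /v/, coda /j/ ok → licit
/vnez/ — violates constraint (i): syllable 1 coda contains /z/ → illicit
/pu.rwim/ — σ1 onset /p/, coda /∅/ ok; σ2 onset /rw/ (2C), coda /m/ ok → licit
/pmuv/ — σ1 onset /pm/ (2C), coda /v/ ok → licit
/nom.par/ — σ1 onset /n/, coda /m/ ok; σ2 onset /p/, coda /r/ ok → licit
/pvis/ — σ1 onset /pv/ (2C), coda /s/ ok → licit
Licit: /zuv.vuj/, /pu.rwim/, /pmuv/, /nom.par/, /pvis/ → 5.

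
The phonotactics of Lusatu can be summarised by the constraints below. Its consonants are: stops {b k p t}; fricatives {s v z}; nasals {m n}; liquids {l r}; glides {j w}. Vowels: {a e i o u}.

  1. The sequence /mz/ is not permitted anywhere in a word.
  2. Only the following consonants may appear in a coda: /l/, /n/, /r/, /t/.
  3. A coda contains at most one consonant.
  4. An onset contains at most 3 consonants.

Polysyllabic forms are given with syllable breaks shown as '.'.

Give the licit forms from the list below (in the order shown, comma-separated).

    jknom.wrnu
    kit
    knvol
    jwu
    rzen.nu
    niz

kit, knvol, jwu, rzen.nu

jknom.wrnu — violates constraint 2: syllable 1 coda contains /m/, which is not a licensed coda consonant → illicit
kit — σ1 onset /k/, coda /t/ ok → licit
knvol — σ1 onset /knv/ (3C), coda /l/ ok → licit
jwu — σ1 onset /jw/ (2C), coda /∅/ ok → licit
rzen.nu — σ1 onset /rz/ (2C), coda /n/ ok; σ2 onset /n/, coda /∅/ ok → licit
niz — violates constraint 2: syllable 1 coda contains /z/, which is not a licensed coda consonant → illicit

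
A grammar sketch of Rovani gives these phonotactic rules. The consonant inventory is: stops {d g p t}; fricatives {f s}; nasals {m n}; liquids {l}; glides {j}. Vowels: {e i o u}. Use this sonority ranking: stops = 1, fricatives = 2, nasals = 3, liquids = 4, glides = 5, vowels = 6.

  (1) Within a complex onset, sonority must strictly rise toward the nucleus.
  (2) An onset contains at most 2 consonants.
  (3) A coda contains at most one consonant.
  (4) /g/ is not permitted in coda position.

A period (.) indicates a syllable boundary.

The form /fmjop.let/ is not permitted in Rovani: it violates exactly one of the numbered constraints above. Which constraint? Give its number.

/fmjop.let/: syllable 1 onset /fmj/ has 3 consonants (> 2).
This is a violation of constraint 2: "An onset contains at most 2 consonants."
The remaining constraints (1, 3, 4) are satisfied.

2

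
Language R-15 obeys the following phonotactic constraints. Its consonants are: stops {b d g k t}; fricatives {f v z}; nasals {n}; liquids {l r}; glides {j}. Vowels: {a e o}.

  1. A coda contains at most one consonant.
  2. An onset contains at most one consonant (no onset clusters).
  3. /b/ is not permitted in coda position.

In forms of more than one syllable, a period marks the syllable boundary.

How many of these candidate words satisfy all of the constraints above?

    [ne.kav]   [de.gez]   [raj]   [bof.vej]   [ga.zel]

[ne.kav] — σ1 onset /n/, coda /∅/ ok; σ2 onset /k/, coda /v/ ok → well-formed
[de.gez] — σ1 onset /d/, coda /∅/ ok; σ2 onset /g/, coda /z/ ok → well-formed
[raj] — σ1 onset /r/, coda /j/ ok → well-formed
[bof.vej] — σ1 onset /b/, coda /f/ ok; σ2 onset /v/, coda /j/ ok → well-formed
[ga.zel] — σ1 onset /g/, coda /∅/ ok; σ2 onset /z/, coda /l/ ok → well-formed
Well-formed: [ne.kav], [de.gez], [raj], [bof.vej], [ga.zel] → 5.

5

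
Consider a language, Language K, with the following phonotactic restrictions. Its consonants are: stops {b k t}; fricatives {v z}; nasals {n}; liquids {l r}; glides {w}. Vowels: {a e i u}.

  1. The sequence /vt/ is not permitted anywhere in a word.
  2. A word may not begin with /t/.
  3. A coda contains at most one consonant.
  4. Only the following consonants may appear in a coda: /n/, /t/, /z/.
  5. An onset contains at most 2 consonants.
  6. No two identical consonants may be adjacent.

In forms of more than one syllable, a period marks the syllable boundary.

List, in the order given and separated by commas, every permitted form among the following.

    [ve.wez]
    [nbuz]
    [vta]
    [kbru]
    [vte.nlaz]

[ve.wez], [nbuz]

[ve.wez] — σ1 onset /v/, coda /∅/ ok; σ2 onset /w/, coda /z/ ok → permitted
[nbuz] — σ1 onset /nb/ (2C), coda /z/ ok → permitted
[vta] — violates constraint 1: contains banned sequence /vt/ → not permitted
[kbru] — violates constraint 5: syllable 1 onset /kbr/ has 3 consonants (> 2) → not permitted
[vte.nlaz] — violates constraint 1: contains banned sequence /vt/ → not permitted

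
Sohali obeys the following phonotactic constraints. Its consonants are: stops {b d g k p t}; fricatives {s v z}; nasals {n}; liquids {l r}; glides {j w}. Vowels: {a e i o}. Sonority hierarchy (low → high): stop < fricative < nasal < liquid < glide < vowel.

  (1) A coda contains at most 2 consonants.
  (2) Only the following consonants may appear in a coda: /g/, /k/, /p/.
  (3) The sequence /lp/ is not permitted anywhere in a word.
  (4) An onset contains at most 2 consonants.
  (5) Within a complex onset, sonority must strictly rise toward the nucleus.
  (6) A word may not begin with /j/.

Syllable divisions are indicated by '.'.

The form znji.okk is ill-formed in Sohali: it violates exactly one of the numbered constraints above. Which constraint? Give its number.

znji.okk: syllable 1 onset /znj/ has 3 consonants (> 2).
This is a violation of constraint 4: "An onset contains at most 2 consonants."
The remaining constraints (1, 2, 3, 5, 6) are satisfied.

4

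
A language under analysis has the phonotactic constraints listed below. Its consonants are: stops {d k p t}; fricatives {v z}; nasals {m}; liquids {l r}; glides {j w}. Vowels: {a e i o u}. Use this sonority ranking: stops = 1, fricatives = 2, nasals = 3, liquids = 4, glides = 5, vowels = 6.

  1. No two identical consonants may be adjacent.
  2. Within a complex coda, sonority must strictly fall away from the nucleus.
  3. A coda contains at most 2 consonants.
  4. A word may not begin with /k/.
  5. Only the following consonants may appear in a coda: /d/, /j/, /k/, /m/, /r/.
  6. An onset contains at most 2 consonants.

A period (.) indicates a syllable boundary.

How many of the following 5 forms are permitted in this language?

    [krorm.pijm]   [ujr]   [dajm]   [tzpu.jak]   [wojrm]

2

[krorm.pijm] — violates constraint 4: word begins with /k/ → not permitted
[ujr] — σ1 onset /∅/, coda /jr/ (5→4 falls) ok → permitted
[dajm] — σ1 onset /d/, coda /jm/ (5→3 falls) ok → permitted
[tzpu.jak] — violates constraint 6: syllable 1 onset /tzp/ has 3 consonants (> 2) → not permitted
[wojrm] — violates constraint 3: syllable 1 coda /jrm/ has 3 consonants (> 2) → not permitted
Permitted: [ujr], [dajm] → 2.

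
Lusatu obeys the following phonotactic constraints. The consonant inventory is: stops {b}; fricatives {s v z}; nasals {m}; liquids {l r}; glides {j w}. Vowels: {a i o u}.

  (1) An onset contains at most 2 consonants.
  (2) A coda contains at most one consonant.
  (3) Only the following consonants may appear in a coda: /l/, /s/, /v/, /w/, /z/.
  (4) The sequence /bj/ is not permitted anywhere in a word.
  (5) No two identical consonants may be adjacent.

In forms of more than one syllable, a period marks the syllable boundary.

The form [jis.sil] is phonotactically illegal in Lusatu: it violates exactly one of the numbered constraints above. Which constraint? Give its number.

[jis.sil]: adjacent identical consonants /ss/.
This is a violation of constraint 5: "No two identical consonants may be adjacent."
The remaining constraints (1, 2, 3, 4) are satisfied.

5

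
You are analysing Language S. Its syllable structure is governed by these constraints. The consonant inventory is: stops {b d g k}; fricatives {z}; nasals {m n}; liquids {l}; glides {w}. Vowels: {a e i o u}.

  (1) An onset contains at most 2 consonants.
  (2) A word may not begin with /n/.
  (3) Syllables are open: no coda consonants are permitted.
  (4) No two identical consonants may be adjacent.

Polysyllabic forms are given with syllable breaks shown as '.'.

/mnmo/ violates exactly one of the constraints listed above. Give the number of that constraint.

/mnmo/: syllable 1 onset /mnm/ has 3 consonants (> 2).
This is a violation of constraint 1: "An onset contains at most 2 consonants."
The remaining constraints (2, 3, 4) are satisfied.

1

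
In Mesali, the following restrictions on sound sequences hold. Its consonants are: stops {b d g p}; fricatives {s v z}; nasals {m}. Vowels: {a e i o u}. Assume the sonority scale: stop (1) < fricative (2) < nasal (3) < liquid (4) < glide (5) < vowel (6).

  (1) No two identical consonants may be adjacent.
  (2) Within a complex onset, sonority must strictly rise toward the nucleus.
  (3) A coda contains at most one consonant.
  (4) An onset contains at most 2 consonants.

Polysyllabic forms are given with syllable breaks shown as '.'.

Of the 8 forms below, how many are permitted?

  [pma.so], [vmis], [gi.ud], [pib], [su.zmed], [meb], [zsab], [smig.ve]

7

[pma.so] — σ1 onset /pm/ (1→3 rises), coda /∅/ ok; σ2 onset /s/, coda /∅/ ok → permitted
[vmis] — σ1 onset /vm/ (2→3 rises), coda /s/ ok → permitted
[gi.ud] — σ1 onset /g/, coda /∅/ ok; σ2 onset /∅/, coda /d/ ok → permitted
[pib] — σ1 onset /p/, coda /b/ ok → permitted
[su.zmed] — σ1 onset /s/, coda /∅/ ok; σ2 onset /zm/ (2→3 rises), coda /d/ ok → permitted
[meb] — σ1 onset /m/, coda /b/ ok → permitted
[zsab] — violates constraint 2: syllable 1 onset /zs/: /z/ (fricative, 2) → /s/ (fricative, 2) does not rise → not permitted
[smig.ve] — σ1 onset /sm/ (2→3 rises), coda /g/ ok; σ2 onset /v/, coda /∅/ ok → permitted
Permitted: [pma.so], [vmis], [gi.ud], [pib], [su.zmed], [meb], [smig.ve] → 7.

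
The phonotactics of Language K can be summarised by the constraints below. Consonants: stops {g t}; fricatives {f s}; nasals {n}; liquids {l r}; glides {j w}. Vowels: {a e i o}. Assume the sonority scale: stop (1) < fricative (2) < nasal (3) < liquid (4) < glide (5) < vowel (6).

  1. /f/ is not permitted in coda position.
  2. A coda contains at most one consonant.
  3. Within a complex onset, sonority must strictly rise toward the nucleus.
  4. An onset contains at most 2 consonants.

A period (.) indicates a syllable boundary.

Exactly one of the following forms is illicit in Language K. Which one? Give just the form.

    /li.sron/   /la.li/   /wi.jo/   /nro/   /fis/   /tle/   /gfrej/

/li.sron/ — σ1 onset /l/, coda /∅/ ok; σ2 onset /sr/ (2→4 rises), coda /n/ ok → licit
/la.li/ — σ1 onset /l/, coda /∅/ ok; σ2 onset /l/, coda /∅/ ok → licit
/wi.jo/ — σ1 onset /w/, coda /∅/ ok; σ2 onset /j/, coda /∅/ ok → licit
/nro/ — σ1 onset /nr/ (3→4 rises), coda /∅/ ok → licit
/fis/ — σ1 onset /f/, coda /s/ ok → licit
/tle/ — σ1 onset /tl/ (1→4 rises), coda /∅/ ok → licit
/gfrej/ — violates constraint 4: syllable 1 onset /gfr/ has 3 consonants (> 2) → illicit

/gfrej/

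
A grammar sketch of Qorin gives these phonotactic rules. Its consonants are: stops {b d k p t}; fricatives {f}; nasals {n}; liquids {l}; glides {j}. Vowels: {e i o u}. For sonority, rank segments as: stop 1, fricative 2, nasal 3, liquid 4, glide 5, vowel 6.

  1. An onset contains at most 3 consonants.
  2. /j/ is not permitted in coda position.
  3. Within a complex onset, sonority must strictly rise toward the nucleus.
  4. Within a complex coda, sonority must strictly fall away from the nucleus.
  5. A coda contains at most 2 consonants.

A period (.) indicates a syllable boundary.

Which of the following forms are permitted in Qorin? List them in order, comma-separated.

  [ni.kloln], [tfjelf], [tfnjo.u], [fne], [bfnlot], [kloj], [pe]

[ni.kloln], [tfjelf], [fne], [pe]

[ni.kloln] — σ1 onset /n/, coda /∅/ ok; σ2 onset /kl/ (1→4 rises), coda /ln/ (4→3 falls) ok → permitted
[tfjelf] — σ1 onset /tfj/ (1→2→5 rises), coda /lf/ (4→2 falls) ok → permitted
[tfnjo.u] — violates constraint 1: syllable 1 onset /tfnj/ has 4 consonants (> 3) → not permitted
[fne] — σ1 onset /fn/ (2→3 rises), coda /∅/ ok → permitted
[bfnlot] — violates constraint 1: syllable 1 onset /bfnl/ has 4 consonants (> 3) → not permitted
[kloj] — violates constraint 2: syllable 1 coda contains /j/ → not permitted
[pe] — σ1 onset /p/, coda /∅/ ok → permitted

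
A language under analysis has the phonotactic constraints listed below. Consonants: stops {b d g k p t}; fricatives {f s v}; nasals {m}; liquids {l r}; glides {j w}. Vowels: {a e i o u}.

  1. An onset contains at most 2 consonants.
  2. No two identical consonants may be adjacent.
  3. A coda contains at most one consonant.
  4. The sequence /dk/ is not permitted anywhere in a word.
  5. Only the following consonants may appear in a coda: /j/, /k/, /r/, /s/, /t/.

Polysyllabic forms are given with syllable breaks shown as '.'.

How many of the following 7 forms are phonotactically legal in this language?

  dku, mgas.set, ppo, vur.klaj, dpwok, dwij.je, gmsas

1

dku — violates constraint 4: contains banned sequence /dk/ → phonotactically illegal
mgas.set — violates constraint 2: adjacent identical consonants /ss/ → phonotactically illegal
ppo — violates constraint 2: adjacent identical consonants /pp/ → phonotactically illegal
vur.klaj — σ1 onset /v/, coda /r/ ok; σ2 onset /kl/ (2C), coda /j/ ok → phonotactically legal
dpwok — violates constraint 1: syllable 1 onset /dpw/ has 3 consonants (> 2) → phonotactically illegal
dwij.je — violates constraint 2: adjacent identical consonants /jj/ → phonotactically illegal
gmsas — violates constraint 1: syllable 1 onset /gms/ has 3 consonants (> 2) → phonotactically illegal
Phonotactically legal: vur.klaj → 1.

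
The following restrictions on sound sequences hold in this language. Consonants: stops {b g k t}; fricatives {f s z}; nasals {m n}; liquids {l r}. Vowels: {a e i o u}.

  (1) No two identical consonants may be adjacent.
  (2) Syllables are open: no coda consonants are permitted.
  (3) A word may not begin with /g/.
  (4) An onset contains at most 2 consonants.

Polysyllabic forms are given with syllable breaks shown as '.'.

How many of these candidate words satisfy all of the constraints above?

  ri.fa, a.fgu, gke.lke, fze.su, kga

4

ri.fa — σ1 onset /r/, coda /∅/ ok; σ2 onset /f/, coda /∅/ ok → well-formed
a.fgu — σ1 onset /∅/, coda /∅/ ok; σ2 onset /fg/ (2C), coda /∅/ ok → well-formed
gke.lke — violates constraint 3: word begins with /g/ → ill-formed
fze.su — σ1 onset /fz/ (2C), coda /∅/ ok; σ2 onset /s/, coda /∅/ ok → well-formed
kga — σ1 onset /kg/ (2C), coda /∅/ ok → well-formed
Well-formed: ri.fa, a.fgu, fze.su, kga → 4.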